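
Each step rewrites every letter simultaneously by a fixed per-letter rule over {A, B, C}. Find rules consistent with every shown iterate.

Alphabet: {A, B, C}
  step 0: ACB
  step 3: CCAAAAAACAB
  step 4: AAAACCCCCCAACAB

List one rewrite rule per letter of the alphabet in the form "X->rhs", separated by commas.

  step 3 ⇒ step 4: CCAAAAAACAB ⇒ AA·AA·C·C·C·C·C·C·AA·C·AB
    A ↦ C
    B ↦ AB
    C ↦ AA

A->C, B->AB, C->AA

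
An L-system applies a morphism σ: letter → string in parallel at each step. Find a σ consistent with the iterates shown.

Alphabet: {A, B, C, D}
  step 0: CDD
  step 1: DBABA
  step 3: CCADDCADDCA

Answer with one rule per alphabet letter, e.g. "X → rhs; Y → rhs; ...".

A->CA, B->C, C->D, D->BA

  step 0 ⇒ step 1: CDD ⇒ D·BA·BA
    C ↦ D
    D ↦ BA
    A ↦ CA  (constrained at step 1)
    B ↦ C  (constrained at step 1)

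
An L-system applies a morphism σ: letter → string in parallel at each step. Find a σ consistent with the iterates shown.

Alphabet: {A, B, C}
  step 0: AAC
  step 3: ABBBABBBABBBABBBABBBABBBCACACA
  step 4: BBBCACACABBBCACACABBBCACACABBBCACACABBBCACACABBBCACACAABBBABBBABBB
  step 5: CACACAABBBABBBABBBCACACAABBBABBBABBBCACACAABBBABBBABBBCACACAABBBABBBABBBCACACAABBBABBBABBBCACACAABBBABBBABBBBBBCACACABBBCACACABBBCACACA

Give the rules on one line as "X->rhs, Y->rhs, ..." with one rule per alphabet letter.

  step 4 ⇒ step 5: BBBCACACABBBCACACABBBCACACABBBCACACABBBCACACABBBCACACAABBBABBBABBB ⇒ CA·CA·CA·A·BBB·A·BBB·A·BBB·CA·CA·CA·A·BBB·A·BBB·A·BBB·CA·CA·CA·A·BBB·A·BBB·A·BBB·CA·CA·CA·A·BBB·A·BBB·A·BBB·CA·CA·CA·A·BBB·A·BBB·A·BBB·CA·CA·CA·A·BBB·A·BBB·A·BBB·BBB·CA·CA·CA·BBB·CA·CA·CA·BBB·CA·CA·CA
    A ↦ BBB
    B ↦ CA
    C ↦ A

A->BBB, B->CA, C->A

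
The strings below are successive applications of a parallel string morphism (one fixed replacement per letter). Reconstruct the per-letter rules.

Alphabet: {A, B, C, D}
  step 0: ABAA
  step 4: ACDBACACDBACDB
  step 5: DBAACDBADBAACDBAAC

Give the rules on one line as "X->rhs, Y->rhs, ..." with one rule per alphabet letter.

A->DB, B->C, C->A, D->A

  step 4 ⇒ step 5: ACDBACACDBACDB ⇒ DB·A·A·C·DB·A·DB·A·A·C·DB·A·A·C
    A ↦ DB
    B ↦ C
    C ↦ A
    D ↦ A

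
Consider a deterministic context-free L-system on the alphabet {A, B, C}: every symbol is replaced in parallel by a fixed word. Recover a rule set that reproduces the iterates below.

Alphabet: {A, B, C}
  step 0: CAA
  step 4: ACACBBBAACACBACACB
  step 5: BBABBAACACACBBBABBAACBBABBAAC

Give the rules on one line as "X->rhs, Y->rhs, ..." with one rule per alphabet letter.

  step 4 ⇒ step 5: ACACBBBAACACBACACB ⇒ B·BA·B·BA·AC·AC·AC·B·B·BA·B·BA·AC·B·BA·B·BA·AC
    A ↦ B
    B ↦ AC
    C ↦ BA

A->B, B->AC, C->BA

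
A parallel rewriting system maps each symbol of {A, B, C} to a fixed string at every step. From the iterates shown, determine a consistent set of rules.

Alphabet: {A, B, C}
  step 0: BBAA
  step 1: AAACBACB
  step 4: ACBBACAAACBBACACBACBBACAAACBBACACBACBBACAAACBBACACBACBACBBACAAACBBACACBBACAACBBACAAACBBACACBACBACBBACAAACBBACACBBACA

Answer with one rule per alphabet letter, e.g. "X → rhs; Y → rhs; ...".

  step 0 ⇒ step 1: BBAA ⇒ A·A·ACB·ACB
    A ↦ ACB
    B ↦ A
    C ↦ BAC  (constrained at step 1)

A->ACB, B->A, C->BAC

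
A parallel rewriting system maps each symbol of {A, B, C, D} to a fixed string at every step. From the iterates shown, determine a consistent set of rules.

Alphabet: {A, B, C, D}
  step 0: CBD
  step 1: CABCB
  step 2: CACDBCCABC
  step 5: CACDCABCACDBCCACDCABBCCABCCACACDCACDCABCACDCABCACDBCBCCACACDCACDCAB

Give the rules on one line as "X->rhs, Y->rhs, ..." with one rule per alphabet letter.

A->CD, B->BC, C->CA, D->B

  step 1 ⇒ step 2: CABCB ⇒ CA·CD·BC·CA·BC
    A ↦ CD
    B ↦ BC
    C ↦ CA
  step 0 ⇒ step 1: CBD ⇒ CA·BC·B
    D ↦ B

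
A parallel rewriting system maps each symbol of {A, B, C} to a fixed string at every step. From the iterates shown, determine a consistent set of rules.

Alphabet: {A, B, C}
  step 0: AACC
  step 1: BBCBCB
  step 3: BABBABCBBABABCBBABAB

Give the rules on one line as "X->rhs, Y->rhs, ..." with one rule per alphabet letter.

  step 0 ⇒ step 1: AACC ⇒ B·B·CB·CB
    A ↦ B
    C ↦ CB
    B ↦ BA  (constrained at step 1)

A->B, B->BA, C->CB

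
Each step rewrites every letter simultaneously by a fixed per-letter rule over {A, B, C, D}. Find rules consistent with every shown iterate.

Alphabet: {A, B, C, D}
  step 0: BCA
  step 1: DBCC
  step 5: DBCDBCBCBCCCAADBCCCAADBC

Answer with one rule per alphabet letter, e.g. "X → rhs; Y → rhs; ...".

  step 0 ⇒ step 1: BCA ⇒ D·BC·C
    A ↦ C
    B ↦ D
    C ↦ BC
    D ↦ AA  (constrained at step 1)

A->C, B->D, C->BC, D->AA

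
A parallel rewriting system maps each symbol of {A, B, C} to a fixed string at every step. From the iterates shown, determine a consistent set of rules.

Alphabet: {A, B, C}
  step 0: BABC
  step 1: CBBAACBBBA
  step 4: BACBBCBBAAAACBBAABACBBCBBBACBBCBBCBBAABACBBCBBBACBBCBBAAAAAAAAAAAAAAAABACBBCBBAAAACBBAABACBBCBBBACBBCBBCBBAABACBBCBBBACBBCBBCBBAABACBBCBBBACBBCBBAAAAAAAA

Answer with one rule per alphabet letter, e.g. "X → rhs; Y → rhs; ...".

  step 0 ⇒ step 1: BABC ⇒ CBB·AA·CBB·BA
    A ↦ AA
    B ↦ CBB
    C ↦ BA

A->AA, B->CBB, C->BA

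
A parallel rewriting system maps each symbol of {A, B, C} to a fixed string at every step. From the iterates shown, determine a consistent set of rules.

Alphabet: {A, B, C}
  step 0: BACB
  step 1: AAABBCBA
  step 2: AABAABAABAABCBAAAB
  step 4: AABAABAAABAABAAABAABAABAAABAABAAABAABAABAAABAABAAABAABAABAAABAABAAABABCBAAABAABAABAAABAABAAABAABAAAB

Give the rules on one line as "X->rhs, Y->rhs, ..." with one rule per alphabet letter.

  step 1 ⇒ step 2: AAABBCBA ⇒ AAB·AAB·AAB·A·A·BCB·A·AAB
    A ↦ AAB
    B ↦ A
    C ↦ BCB

A->AAB, B->A, C->BCB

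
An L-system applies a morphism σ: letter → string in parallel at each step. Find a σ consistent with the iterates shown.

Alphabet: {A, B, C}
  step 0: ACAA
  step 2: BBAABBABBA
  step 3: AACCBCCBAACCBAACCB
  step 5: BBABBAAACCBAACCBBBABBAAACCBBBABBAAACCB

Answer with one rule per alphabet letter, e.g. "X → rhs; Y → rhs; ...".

A->CCB, B->A, C->B

  step 2 ⇒ step 3: BBAABBABBA ⇒ A·A·CCB·CCB·A·A·CCB·A·A·CCB
    A ↦ CCB
    B ↦ A
    C ↦ B  (constrained at step 0)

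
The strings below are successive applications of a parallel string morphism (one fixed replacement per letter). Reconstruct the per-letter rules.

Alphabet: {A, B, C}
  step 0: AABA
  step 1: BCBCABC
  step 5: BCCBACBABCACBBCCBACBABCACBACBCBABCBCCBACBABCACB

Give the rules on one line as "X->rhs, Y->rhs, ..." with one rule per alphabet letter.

  step 0 ⇒ step 1: AABA ⇒ BC·BC·A·BC
    A ↦ BC
    B ↦ A
    C ↦ CB  (constrained at step 1)

A->BC, B->A, C->CB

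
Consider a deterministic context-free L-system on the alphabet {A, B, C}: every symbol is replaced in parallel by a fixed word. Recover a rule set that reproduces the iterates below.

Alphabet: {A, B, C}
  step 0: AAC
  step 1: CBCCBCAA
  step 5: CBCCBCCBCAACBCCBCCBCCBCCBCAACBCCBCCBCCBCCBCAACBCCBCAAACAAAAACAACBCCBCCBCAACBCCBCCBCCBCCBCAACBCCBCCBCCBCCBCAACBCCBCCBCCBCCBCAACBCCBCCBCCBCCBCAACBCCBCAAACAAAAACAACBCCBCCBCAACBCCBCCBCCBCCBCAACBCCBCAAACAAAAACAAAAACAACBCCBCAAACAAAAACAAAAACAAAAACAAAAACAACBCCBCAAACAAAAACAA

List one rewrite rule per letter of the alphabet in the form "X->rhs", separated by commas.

  step 0 ⇒ step 1: AAC ⇒ CBC·CBC·AA
    A ↦ CBC
    C ↦ AA
    B ↦ AC  (constrained at step 1)

A->CBC, B->AC, C->AA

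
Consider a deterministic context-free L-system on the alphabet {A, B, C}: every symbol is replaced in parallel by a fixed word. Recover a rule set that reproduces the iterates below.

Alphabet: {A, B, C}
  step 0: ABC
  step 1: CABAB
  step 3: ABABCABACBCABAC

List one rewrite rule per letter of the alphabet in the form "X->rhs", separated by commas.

A->C, B->ABA, C->B

  step 0 ⇒ step 1: ABC ⇒ C·ABA·B
    A ↦ C
    B ↦ ABA
    C ↦ B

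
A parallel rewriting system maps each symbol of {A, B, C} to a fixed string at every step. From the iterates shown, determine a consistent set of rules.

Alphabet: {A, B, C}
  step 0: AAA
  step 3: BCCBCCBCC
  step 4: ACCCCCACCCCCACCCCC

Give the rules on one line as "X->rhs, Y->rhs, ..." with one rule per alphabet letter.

A->B, B->AC, C->CC

  step 3 ⇒ step 4: BCCBCCBCC ⇒ AC·CC·CC·AC·CC·CC·AC·CC·CC
    B ↦ AC
    C ↦ CC
    A ↦ B  (constrained at step 0)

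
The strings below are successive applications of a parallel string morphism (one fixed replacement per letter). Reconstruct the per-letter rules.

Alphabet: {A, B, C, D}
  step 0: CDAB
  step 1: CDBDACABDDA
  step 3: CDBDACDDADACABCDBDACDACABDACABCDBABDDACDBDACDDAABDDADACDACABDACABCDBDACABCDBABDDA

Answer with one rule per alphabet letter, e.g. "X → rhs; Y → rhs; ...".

  step 0 ⇒ step 1: CDAB ⇒ CDB·DAC·AB·DDA
    A ↦ AB
    B ↦ DDA
    C ↦ CDB
    D ↦ DAC

A->AB, B->DDA, C->CDB, D->DAC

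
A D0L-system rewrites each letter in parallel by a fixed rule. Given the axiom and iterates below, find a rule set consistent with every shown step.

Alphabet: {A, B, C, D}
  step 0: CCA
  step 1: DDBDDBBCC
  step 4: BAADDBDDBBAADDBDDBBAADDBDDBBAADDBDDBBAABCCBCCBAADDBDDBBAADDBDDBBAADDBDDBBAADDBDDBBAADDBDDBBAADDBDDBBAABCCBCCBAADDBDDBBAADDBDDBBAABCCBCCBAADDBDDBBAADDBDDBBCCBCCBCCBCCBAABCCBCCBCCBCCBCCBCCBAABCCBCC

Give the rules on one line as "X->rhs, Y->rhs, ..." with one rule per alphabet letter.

  step 0 ⇒ step 1: CCA ⇒ DDB·DDB·BCC
    A ↦ BCC
    C ↦ DDB
    B ↦ BAA  (constrained at step 1)
    D ↦ AA  (constrained at step 1)

A->BCC, B->BAA, C->DDB, D->AA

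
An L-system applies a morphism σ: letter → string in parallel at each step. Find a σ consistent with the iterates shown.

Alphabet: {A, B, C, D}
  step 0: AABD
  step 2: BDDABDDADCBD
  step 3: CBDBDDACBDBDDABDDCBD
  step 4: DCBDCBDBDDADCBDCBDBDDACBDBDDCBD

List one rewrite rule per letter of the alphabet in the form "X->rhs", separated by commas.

A->DA, B->C, C->D, D->BD

  step 3 ⇒ step 4: CBDBDDACBDBDDABDDCBD ⇒ D·C·BD·C·BD·BD·DA·D·C·BD·C·BD·BD·DA·C·BD·BD·D·C·BD
    A ↦ DA
    B ↦ C
    C ↦ D
    D ↦ BD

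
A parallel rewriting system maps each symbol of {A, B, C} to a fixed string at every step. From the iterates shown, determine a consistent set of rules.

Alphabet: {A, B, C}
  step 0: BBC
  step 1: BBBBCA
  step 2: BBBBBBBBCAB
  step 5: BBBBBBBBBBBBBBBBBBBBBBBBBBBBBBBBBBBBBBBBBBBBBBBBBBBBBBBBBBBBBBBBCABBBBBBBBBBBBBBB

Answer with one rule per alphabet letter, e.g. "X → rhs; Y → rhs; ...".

A->B, B->BB, C->CA

  step 1 ⇒ step 2: BBBBCA ⇒ BB·BB·BB·BB·CA·B
    A ↦ B
    B ↦ BB
    C ↦ CA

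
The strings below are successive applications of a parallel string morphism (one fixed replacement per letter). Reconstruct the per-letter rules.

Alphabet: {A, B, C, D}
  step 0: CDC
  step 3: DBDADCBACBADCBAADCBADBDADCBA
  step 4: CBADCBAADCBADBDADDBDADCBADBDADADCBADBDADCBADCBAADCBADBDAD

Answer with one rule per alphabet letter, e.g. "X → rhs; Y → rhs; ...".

  step 3 ⇒ step 4: DBDADCBACBADCBAADCBADBDADCBA ⇒ CBA·D·CBA·AD·CBA·DB·D·AD·DB·D·AD·CBA·DB·D·AD·AD·CBA·DB·D·AD·CBA·D·CBA·AD·CBA·DB·D·AD
    A ↦ AD
    B ↦ D
    C ↦ DB
    D ↦ CBA

A->AD, B->D, C->DB, D->CBA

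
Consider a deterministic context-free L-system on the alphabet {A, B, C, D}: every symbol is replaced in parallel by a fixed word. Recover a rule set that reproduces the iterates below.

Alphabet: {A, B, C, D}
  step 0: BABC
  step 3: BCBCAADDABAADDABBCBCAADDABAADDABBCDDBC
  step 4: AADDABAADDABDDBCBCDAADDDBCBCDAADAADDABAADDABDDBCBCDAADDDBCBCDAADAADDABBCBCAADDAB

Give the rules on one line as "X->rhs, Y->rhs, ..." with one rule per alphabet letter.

A->D, B->AAD, C->DAB, D->BC

  step 3 ⇒ step 4: BCBCAADDABAADDABBCBCAADDABAADDABBCDDBC ⇒ AAD·DAB·AAD·DAB·D·D·BC·BC·D·AAD·D·D·BC·BC·D·AAD·AAD·DAB·AAD·DAB·D·D·BC·BC·D·AAD·D·D·BC·BC·D·AAD·AAD·DAB·BC·BC·AAD·DAB
    A ↦ D
    B ↦ AAD
    C ↦ DAB
    D ↦ BC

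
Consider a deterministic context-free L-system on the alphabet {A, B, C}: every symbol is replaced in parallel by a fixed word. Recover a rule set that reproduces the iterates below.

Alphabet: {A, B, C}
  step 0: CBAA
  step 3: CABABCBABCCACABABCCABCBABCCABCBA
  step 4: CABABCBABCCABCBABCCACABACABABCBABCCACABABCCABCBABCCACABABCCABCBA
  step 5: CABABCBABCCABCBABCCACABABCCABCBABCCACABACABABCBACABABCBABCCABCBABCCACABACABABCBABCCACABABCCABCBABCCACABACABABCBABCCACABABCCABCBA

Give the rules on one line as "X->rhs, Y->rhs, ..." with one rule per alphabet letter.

  step 4 ⇒ step 5: CABABCBABCCABCBABCCACABACABABCBABCCACABABCCABCBABCCACABABCCABCBA ⇒ CA·BA·BC·BA·BC·CA·BC·BA·BC·CA·CA·BA·BC·CA·BC·BA·BC·CA·CA·BA·CA·BA·BC·BA·CA·BA·BC·BA·BC·CA·BC·BA·BC·CA·CA·BA·CA·BA·BC·BA·BC·CA·CA·BA·BC·CA·BC·BA·BC·CA·CA·BA·CA·BA·BC·BA·BC·CA·CA·BA·BC·CA·BC·BA
    A ↦ BA
    B ↦ BC
    C ↦ CA

A->BA, B->BC, C->CA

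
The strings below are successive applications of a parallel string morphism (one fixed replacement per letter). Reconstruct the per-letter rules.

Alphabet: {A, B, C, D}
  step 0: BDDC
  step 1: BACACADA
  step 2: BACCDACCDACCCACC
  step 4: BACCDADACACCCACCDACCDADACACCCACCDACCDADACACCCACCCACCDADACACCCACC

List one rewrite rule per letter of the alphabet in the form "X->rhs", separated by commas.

  step 1 ⇒ step 2: BACACADA ⇒ BA·CC·DA·CC·DA·CC·CA·CC
    A ↦ CC
    B ↦ BA
    C ↦ DA
    D ↦ CA

A->CC, B->BA, C->DA, D->CA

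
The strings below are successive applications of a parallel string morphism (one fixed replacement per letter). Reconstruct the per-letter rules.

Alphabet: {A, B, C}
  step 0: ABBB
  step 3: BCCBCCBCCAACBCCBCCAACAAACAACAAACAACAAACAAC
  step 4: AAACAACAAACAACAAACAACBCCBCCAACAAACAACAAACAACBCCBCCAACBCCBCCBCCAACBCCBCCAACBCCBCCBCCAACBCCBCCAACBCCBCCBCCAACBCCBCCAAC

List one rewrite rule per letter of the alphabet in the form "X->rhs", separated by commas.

  step 3 ⇒ step 4: BCCBCCBCCAACBCCBCCAACAAACAACAAACAACAAACAAC ⇒ A·AAC·AAC·A·AAC·AAC·A·AAC·AAC·BCC·BCC·AAC·A·AAC·AAC·A·AAC·AAC·BCC·BCC·AAC·BCC·BCC·BCC·AAC·BCC·BCC·AAC·BCC·BCC·BCC·AAC·BCC·BCC·AAC·BCC·BCC·BCC·AAC·BCC·BCC·AAC
    A ↦ BCC
    B ↦ A
    C ↦ AAC

A->BCC, B->A, C->AAC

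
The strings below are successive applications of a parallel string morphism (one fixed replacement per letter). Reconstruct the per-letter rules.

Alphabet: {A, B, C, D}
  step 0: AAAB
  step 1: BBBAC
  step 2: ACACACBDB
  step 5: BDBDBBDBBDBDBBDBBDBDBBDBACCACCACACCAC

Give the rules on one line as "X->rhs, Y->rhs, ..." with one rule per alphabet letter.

  step 1 ⇒ step 2: BBBAC ⇒ AC·AC·AC·B·DB
    A ↦ B
    B ↦ AC
    C ↦ DB
    D ↦ C  (constrained at step 2)

A->B, B->AC, C->DB, D->C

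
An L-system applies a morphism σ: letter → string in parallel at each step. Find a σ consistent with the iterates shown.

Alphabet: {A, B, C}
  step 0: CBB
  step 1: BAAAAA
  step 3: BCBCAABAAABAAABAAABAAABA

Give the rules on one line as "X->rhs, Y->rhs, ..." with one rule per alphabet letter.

A->BC, B->AA, C->BA

  step 0 ⇒ step 1: CBB ⇒ BA·AA·AA
    B ↦ AA
    C ↦ BA
    A ↦ BC  (constrained at step 1)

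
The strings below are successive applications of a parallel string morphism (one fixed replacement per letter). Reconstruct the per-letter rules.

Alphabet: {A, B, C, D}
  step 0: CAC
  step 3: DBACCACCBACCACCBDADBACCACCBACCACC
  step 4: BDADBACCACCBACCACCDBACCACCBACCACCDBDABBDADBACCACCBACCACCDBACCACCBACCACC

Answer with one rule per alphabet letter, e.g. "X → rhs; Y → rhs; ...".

  step 3 ⇒ step 4: DBACCACCBACCACCBDADBACCACCBACCACC ⇒ BDA·D·B·ACC·ACC·B·ACC·ACC·D·B·ACC·ACC·B·ACC·ACC·D·BDA·B·BDA·D·B·ACC·ACC·B·ACC·ACC·D·B·ACC·ACC·B·ACC·ACC
    A ↦ B
    B ↦ D
    C ↦ ACC
    D ↦ BDA

A->B, B->D, C->ACC, D->BDA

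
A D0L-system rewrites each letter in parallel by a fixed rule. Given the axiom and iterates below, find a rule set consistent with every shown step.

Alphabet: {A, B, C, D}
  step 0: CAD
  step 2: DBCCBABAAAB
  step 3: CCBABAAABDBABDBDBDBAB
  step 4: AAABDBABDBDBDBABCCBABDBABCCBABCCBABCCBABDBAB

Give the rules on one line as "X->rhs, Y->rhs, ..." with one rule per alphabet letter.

A->DB, B->AB, C->A, D->CCB

  step 3 ⇒ step 4: CCBABAAABDBABDBDBDBAB ⇒ A·A·AB·DB·AB·DB·DB·DB·AB·CCB·AB·DB·AB·CCB·AB·CCB·AB·CCB·AB·DB·AB
    A ↦ DB
    B ↦ AB
    C ↦ A
    D ↦ CCB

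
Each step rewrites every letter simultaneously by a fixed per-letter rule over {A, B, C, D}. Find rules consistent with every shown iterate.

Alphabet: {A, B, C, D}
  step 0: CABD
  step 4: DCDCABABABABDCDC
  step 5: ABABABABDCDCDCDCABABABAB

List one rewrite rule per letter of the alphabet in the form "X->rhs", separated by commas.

A->D, B->C, C->AB, D->AB

  step 4 ⇒ step 5: DCDCABABABABDCDC ⇒ AB·AB·AB·AB·D·C·D·C·D·C·D·C·AB·AB·AB·AB
    A ↦ D
    B ↦ C
    C ↦ AB
    D ↦ AB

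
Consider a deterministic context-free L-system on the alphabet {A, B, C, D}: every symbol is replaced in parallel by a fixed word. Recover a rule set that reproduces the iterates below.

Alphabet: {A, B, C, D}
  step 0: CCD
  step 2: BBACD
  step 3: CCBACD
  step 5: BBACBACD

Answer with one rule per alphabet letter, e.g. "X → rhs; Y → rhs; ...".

  step 2 ⇒ step 3: BBACD ⇒ C·C·B·A·CD
    A ↦ B
    B ↦ C
    C ↦ A
    D ↦ CD

A->B, B->C, C->A, D->CD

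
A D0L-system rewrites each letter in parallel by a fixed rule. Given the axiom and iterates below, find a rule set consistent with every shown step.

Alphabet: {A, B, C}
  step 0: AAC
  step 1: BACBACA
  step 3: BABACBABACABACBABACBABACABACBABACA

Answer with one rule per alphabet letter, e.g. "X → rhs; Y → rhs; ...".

A->BAC, B->BA, C->A

  step 0 ⇒ step 1: AAC ⇒ BAC·BAC·A
    A ↦ BAC
    C ↦ A
    B ↦ BA  (constrained at step 1)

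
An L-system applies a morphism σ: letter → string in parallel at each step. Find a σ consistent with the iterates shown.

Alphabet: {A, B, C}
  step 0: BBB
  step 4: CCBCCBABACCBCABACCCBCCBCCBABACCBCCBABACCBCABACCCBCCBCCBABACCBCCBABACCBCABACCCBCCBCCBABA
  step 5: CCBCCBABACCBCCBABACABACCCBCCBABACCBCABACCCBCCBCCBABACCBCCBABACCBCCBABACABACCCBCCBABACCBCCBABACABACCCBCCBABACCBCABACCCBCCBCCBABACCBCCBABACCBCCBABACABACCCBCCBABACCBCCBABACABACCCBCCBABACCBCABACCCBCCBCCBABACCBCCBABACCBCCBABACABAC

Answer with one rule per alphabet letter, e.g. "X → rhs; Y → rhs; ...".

A->C, B->ABA, C->CCB

  step 4 ⇒ step 5: CCBCCBABACCBCABACCCBCCBCCBABACCBCCBABACCBCABACCCBCCBCCBABACCBCCBABACCBCABACCCBCCBCCBABA ⇒ CCB·CCB·ABA·CCB·CCB·ABA·C·ABA·C·CCB·CCB·ABA·CCB·C·ABA·C·CCB·CCB·CCB·ABA·CCB·CCB·ABA·CCB·CCB·ABA·C·ABA·C·CCB·CCB·ABA·CCB·CCB·ABA·C·ABA·C·CCB·CCB·ABA·CCB·C·ABA·C·CCB·CCB·CCB·ABA·CCB·CCB·ABA·CCB·CCB·ABA·C·ABA·C·CCB·CCB·ABA·CCB·CCB·ABA·C·ABA·C·CCB·CCB·ABA·CCB·C·ABA·C·CCB·CCB·CCB·ABA·CCB·CCB·ABA·CCB·CCB·ABA·C·ABA·C
    A ↦ C
    B ↦ ABA
    C ↦ CCB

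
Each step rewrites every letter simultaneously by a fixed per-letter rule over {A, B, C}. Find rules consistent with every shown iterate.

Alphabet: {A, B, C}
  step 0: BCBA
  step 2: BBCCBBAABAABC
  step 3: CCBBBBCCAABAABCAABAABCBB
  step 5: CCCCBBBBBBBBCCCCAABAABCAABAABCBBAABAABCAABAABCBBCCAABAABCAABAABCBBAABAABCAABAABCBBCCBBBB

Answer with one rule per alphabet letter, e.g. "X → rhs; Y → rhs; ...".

  step 2 ⇒ step 3: BBCCBBAABAABC ⇒ C·C·BB·BB·C·C·AAB·AAB·C·AAB·AAB·C·BB
    A ↦ AAB
    B ↦ C
    C ↦ BB

A->AAB, B->C, C->BB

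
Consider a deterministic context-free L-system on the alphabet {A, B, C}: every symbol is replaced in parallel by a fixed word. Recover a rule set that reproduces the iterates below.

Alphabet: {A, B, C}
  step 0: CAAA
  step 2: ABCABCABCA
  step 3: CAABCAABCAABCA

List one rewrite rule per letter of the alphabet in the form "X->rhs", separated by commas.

A->CA, B->A, C->B

  step 2 ⇒ step 3: ABCABCABCA ⇒ CA·A·B·CA·A·B·CA·A·B·CA
    A ↦ CA
    B ↦ A
    C ↦ B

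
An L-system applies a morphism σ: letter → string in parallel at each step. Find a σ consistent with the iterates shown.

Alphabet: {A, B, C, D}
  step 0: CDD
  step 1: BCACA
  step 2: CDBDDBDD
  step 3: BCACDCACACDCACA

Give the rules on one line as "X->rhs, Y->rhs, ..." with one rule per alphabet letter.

  step 2 ⇒ step 3: CDBDDBDD ⇒ B·CA·CD·CA·CA·CD·CA·CA
    B ↦ CD
    C ↦ B
    D ↦ CA
  step 1 ⇒ step 2: BCACA ⇒ CD·B·DD·B·DD
    A ↦ DD

A->DD, B->CD, C->B, D->CA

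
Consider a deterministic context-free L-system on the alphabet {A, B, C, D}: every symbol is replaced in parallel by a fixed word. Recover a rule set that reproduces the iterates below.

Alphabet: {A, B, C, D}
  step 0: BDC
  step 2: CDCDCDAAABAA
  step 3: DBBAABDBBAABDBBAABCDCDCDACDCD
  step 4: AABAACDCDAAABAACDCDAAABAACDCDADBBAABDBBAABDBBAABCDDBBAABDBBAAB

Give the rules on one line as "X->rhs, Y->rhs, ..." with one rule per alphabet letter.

A->CD, B->A, C->DBB, D->AAB

  step 3 ⇒ step 4: DBBAABDBBAABDBBAABCDCDCDACDCD ⇒ AAB·A·A·CD·CD·A·AAB·A·A·CD·CD·A·AAB·A·A·CD·CD·A·DBB·AAB·DBB·AAB·DBB·AAB·CD·DBB·AAB·DBB·AAB
    A ↦ CD
    B ↦ A
    C ↦ DBB
    D ↦ AAB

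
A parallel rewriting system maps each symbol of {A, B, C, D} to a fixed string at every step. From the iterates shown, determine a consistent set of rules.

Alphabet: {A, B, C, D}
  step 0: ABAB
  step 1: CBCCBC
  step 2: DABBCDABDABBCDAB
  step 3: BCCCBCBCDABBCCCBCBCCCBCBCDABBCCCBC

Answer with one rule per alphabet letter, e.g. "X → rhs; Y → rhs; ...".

  step 2 ⇒ step 3: DABBCDABDABBCDAB ⇒ BCC·C·BC·BC·DAB·BCC·C·BC·BCC·C·BC·BC·DAB·BCC·C·BC
    A ↦ C
    B ↦ BC
    C ↦ DAB
    D ↦ BCC

A->C, B->BC, C->DAB, D->BCC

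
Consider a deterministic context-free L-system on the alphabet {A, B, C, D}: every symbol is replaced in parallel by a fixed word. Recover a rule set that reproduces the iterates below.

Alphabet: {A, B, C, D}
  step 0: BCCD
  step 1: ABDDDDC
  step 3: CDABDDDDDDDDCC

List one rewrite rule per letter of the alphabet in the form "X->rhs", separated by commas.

  step 0 ⇒ step 1: BCCD ⇒ AB·DD·DD·C
    B ↦ AB
    C ↦ DD
    D ↦ C
    A ↦ D  (constrained at step 1)

A->D, B->AB, C->DD, D->C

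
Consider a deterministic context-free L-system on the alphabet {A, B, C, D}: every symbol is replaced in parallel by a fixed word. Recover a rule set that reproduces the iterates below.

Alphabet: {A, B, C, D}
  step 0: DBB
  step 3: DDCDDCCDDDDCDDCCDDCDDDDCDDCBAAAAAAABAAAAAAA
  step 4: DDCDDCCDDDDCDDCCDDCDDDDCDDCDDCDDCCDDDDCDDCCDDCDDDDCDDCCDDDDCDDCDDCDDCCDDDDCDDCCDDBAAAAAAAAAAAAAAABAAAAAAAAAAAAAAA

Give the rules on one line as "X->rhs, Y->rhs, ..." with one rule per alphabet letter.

A->AA, B->BA, C->CDD, D->DDC

  step 3 ⇒ step 4: DDCDDCCDDDDCDDCCDDCDDDDCDDCBAAAAAAABAAAAAAA ⇒ DDC·DDC·CDD·DDC·DDC·CDD·CDD·DDC·DDC·DDC·DDC·CDD·DDC·DDC·CDD·CDD·DDC·DDC·CDD·DDC·DDC·DDC·DDC·CDD·DDC·DDC·CDD·BA·AA·AA·AA·AA·AA·AA·AA·BA·AA·AA·AA·AA·AA·AA·AA
    A ↦ AA
    B ↦ BA
    C ↦ CDD
    D ↦ DDC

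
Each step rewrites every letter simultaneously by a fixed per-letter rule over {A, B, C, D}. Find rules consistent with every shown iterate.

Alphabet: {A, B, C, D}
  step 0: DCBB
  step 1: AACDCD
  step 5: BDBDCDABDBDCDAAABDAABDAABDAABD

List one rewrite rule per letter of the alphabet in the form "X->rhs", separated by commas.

  step 0 ⇒ step 1: DCBB ⇒ A·A·CD·CD
    B ↦ CD
    C ↦ A
    D ↦ A
    A ↦ BD  (constrained at step 1)

A->BD, B->CD, C->A, D->A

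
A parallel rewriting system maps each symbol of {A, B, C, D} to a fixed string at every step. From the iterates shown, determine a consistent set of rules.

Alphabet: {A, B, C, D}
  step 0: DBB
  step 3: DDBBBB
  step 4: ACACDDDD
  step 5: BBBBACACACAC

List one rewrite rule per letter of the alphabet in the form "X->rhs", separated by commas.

A->B, B->D, C->B, D->AC

  step 4 ⇒ step 5: ACACDDDD ⇒ B·B·B·B·AC·AC·AC·AC
    A ↦ B
    C ↦ B
    D ↦ AC
  step 3 ⇒ step 4: DDBBBB ⇒ AC·AC·D·D·D·D
    B ↦ D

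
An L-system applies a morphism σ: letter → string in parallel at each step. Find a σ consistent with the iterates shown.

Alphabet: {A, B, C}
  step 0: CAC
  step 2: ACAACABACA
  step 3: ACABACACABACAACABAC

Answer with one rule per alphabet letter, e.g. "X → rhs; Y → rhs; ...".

A->AC, B->A, C->AB

  step 2 ⇒ step 3: ACAACABACA ⇒ AC·AB·AC·AC·AB·AC·A·AC·AB·AC
    A ↦ AC
    B ↦ A
    C ↦ AB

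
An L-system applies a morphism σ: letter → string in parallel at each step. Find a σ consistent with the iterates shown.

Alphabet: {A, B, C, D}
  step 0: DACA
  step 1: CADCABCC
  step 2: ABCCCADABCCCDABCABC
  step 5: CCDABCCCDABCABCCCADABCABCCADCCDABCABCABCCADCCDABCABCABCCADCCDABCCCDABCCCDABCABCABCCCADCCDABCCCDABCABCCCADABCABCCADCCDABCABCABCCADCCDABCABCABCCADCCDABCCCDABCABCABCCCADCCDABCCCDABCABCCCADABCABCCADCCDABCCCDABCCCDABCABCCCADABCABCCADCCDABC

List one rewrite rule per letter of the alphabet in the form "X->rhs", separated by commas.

A->C, B->CD, C->ABC, D->CAD

  step 1 ⇒ step 2: CADCABCC ⇒ ABC·C·CAD·ABC·C·CD·ABC·ABC
    A ↦ C
    B ↦ CD
    C ↦ ABC
    D ↦ CAD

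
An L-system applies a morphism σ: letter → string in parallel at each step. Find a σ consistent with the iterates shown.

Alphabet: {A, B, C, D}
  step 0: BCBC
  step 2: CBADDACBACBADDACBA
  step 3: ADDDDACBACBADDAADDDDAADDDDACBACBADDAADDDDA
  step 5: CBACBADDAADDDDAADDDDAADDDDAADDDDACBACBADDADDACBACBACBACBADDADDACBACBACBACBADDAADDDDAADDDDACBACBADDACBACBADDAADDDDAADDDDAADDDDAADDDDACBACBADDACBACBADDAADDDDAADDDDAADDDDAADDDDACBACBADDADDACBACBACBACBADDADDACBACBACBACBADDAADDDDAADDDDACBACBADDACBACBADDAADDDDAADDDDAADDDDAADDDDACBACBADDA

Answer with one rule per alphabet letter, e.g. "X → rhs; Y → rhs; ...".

  step 2 ⇒ step 3: CBADDACBACBADDACBA ⇒ AD·D·DDA·CBA·CBA·DDA·AD·D·DDA·AD·D·DDA·CBA·CBA·DDA·AD·D·DDA
    A ↦ DDA
    B ↦ D
    C ↦ AD
    D ↦ CBA

A->DDA, B->D, C->AD, D->CBA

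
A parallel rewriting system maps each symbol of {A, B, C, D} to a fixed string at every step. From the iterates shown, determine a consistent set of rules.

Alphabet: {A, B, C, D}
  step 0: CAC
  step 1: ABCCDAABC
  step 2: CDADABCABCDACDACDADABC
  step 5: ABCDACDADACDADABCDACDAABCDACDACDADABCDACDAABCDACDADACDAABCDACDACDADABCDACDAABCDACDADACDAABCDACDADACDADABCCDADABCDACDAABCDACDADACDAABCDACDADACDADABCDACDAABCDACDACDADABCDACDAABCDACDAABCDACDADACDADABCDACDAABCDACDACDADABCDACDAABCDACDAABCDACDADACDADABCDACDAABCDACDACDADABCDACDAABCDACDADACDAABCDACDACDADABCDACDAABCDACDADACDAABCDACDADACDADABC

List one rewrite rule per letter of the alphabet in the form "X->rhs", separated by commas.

  step 1 ⇒ step 2: ABCCDAABC ⇒ CDA·D·ABC·ABC·DA·CDA·CDA·D·ABC
    A ↦ CDA
    B ↦ D
    C ↦ ABC
    D ↦ DA

A->CDA, B->D, C->ABC, D->DA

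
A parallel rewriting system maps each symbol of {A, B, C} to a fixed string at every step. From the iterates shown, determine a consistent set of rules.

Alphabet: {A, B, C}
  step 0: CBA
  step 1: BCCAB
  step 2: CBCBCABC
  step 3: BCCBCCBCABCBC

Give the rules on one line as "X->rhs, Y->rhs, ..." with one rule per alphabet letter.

A->AB, B->C, C->BC

  step 2 ⇒ step 3: CBCBCABC ⇒ BC·C·BC·C·BC·AB·C·BC
    A ↦ AB
    B ↦ C
    C ↦ BC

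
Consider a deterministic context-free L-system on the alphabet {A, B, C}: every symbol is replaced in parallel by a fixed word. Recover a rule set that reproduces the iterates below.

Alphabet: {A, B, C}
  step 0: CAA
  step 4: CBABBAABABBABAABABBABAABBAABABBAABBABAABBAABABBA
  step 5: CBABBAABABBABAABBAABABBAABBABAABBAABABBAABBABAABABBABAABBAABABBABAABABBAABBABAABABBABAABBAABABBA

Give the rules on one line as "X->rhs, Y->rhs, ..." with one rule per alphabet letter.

A->BA, B->AB, C->CB

  step 4 ⇒ step 5: CBABBAABABBABAABABBABAABBAABABBAABBABAABBAABABBA ⇒ CB·AB·BA·AB·AB·BA·BA·AB·BA·AB·AB·BA·AB·BA·BA·AB·BA·AB·AB·BA·AB·BA·BA·AB·AB·BA·BA·AB·BA·AB·AB·BA·BA·AB·AB·BA·AB·BA·BA·AB·AB·BA·BA·AB·BA·AB·AB·BA
    A ↦ BA
    B ↦ AB
    C ↦ CB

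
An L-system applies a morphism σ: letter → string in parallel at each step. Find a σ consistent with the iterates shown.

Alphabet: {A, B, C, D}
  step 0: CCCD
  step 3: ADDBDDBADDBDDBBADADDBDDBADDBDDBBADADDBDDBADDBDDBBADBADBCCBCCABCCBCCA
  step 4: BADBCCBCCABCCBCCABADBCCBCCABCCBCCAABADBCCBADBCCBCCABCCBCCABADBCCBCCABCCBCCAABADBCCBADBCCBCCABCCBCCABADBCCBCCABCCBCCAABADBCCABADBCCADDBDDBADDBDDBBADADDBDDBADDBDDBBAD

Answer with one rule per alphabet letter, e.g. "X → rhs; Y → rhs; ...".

  step 3 ⇒ step 4: ADDBDDBADDBDDBBADADDBDDBADDBDDBBADADDBDDBADDBDDBBADBADBCCBCCABCCBCCA ⇒ BAD·BCC·BCC·A·BCC·BCC·A·BAD·BCC·BCC·A·BCC·BCC·A·A·BAD·BCC·BAD·BCC·BCC·A·BCC·BCC·A·BAD·BCC·BCC·A·BCC·BCC·A·A·BAD·BCC·BAD·BCC·BCC·A·BCC·BCC·A·BAD·BCC·BCC·A·BCC·BCC·A·A·BAD·BCC·A·BAD·BCC·A·DDB·DDB·A·DDB·DDB·BAD·A·DDB·DDB·A·DDB·DDB·BAD
    A ↦ BAD
    B ↦ A
    C ↦ DDB
    D ↦ BCC

A->BAD, B->A, C->DDB, D->BCC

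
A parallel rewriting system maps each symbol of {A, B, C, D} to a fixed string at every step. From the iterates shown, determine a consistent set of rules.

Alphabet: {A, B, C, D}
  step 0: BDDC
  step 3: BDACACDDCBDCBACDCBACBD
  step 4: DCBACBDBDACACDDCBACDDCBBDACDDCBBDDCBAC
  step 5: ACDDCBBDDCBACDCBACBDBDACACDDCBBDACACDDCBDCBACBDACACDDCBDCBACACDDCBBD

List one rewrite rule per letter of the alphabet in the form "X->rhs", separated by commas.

  step 4 ⇒ step 5: DCBACBDBDACACDDCBACDDCBBDACDDCBBDDCBAC ⇒ AC·D·DCB·B·D·DCB·AC·DCB·AC·B·D·B·D·AC·AC·D·DCB·B·D·AC·AC·D·DCB·DCB·AC·B·D·AC·AC·D·DCB·DCB·AC·AC·D·DCB·B·D
    A ↦ B
    B ↦ DCB
    C ↦ D
    D ↦ AC

A->B, B->DCB, C->D, D->AC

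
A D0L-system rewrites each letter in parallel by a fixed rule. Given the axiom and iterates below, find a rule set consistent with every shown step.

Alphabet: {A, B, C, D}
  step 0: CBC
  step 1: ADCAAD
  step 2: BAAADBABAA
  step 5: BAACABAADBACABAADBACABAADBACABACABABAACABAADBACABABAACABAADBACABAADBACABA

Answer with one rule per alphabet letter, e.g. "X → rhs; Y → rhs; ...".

  step 1 ⇒ step 2: ADCAAD ⇒ BA·A·AD·BA·BA·A
    A ↦ BA
    C ↦ AD
    D ↦ A
  step 0 ⇒ step 1: CBC ⇒ AD·CA·AD
    B ↦ CA

A->BA, B->CA, C->AD, D->A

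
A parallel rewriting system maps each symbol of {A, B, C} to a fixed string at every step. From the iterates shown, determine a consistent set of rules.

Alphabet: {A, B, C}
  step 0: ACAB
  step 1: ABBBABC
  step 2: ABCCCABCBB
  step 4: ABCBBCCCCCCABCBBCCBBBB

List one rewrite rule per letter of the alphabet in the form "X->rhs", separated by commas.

A->AB, B->C, C->BB

  step 1 ⇒ step 2: ABBBABC ⇒ AB·C·C·C·AB·C·BB
    A ↦ AB
    B ↦ C
    C ↦ BB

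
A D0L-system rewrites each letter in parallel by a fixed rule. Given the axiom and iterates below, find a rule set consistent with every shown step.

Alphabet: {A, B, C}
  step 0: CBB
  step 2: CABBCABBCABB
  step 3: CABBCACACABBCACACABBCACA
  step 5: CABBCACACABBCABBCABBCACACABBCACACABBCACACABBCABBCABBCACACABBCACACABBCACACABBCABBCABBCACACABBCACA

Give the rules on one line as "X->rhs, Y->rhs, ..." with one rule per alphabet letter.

  step 2 ⇒ step 3: CABBCABBCABB ⇒ CA·BB·CA·CA·CA·BB·CA·CA·CA·BB·CA·CA
    A ↦ BB
    B ↦ CA
    C ↦ CA

A->BB, B->CA, C->CA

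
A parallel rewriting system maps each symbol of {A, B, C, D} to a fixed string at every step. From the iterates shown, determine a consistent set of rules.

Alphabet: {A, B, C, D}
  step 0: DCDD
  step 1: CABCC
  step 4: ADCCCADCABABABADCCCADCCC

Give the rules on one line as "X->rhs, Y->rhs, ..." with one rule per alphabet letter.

A->AD, B->DD, C->AB, D->C

  step 0 ⇒ step 1: DCDD ⇒ C·AB·C·C
    C ↦ AB
    D ↦ C
    A ↦ AD  (constrained at step 1)
    B ↦ DD  (constrained at step 1)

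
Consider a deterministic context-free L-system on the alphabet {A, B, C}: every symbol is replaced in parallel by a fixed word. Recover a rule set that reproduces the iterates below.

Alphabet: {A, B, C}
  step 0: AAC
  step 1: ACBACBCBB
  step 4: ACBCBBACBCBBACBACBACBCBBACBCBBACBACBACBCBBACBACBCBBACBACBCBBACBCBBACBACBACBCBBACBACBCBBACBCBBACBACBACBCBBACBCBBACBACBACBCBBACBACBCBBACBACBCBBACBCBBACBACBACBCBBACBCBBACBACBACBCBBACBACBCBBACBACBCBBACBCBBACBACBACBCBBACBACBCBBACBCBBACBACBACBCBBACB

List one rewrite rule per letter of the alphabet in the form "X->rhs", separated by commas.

  step 0 ⇒ step 1: AAC ⇒ ACB·ACB·CBB
    A ↦ ACB
    C ↦ CBB
    B ↦ ACB  (constrained at step 1)

A->ACB, B->ACB, C->CBB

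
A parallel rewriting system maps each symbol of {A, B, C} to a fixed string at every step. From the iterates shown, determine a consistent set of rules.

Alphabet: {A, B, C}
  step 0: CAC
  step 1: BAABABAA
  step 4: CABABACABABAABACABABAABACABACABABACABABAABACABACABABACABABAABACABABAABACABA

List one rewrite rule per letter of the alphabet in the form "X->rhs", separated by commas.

  step 0 ⇒ step 1: CAC ⇒ BAA·BA·BAA
    A ↦ BA
    C ↦ BAA
    B ↦ CA  (constrained at step 1)

A->BA, B->CA, C->BAA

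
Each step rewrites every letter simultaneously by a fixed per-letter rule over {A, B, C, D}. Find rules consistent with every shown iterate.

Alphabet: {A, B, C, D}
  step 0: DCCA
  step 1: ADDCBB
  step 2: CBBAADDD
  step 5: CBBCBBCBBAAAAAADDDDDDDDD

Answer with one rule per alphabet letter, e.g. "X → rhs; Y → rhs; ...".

A->CBB, B->D, C->D, D->A

  step 1 ⇒ step 2: ADDCBB ⇒ CBB·A·A·D·D·D
    A ↦ CBB
    B ↦ D
    C ↦ D
    D ↦ A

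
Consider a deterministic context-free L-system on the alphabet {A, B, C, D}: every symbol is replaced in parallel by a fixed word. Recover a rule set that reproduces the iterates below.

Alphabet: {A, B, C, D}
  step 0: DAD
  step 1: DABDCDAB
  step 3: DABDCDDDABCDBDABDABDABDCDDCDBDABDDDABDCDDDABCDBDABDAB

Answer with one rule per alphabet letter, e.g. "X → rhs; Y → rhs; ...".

A->DC, B->DD, C->CDB, D->DAB

  step 0 ⇒ step 1: DAD ⇒ DAB·DC·DAB
    A ↦ DC
    D ↦ DAB
    B ↦ DD  (constrained at step 1)
    C ↦ CDB  (constrained at step 1)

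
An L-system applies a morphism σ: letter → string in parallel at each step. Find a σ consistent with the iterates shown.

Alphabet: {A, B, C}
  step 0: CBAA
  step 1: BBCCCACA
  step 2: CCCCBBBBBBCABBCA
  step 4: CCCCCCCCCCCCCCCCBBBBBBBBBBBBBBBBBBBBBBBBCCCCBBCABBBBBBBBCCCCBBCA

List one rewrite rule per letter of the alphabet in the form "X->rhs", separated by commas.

  step 1 ⇒ step 2: BBCCCACA ⇒ CC·CC·BB·BB·BB·CA·BB·CA
    A ↦ CA
    B ↦ CC
    C ↦ BB

A->CA, B->CC, C->BB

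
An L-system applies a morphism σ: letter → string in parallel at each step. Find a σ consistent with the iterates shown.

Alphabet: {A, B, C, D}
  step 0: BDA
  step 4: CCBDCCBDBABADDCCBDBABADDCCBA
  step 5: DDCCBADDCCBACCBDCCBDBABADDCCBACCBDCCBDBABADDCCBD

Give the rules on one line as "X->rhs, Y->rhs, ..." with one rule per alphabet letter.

A->BD, B->CC, C->D, D->BA

  step 4 ⇒ step 5: CCBDCCBDBABADDCCBDBABADDCCBA ⇒ D·D·CC·BA·D·D·CC·BA·CC·BD·CC·BD·BA·BA·D·D·CC·BA·CC·BD·CC·BD·BA·BA·D·D·CC·BD
    A ↦ BD
    B ↦ CC
    C ↦ D
    D ↦ BA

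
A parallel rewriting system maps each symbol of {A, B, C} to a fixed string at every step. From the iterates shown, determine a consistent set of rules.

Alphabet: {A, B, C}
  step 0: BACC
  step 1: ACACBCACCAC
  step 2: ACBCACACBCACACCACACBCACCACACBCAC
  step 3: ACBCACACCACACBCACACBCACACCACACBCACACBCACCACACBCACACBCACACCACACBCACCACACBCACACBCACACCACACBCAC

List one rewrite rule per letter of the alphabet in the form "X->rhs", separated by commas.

A->ACB, B->AC, C->CAC

  step 2 ⇒ step 3: ACBCACACBCACACCACACBCACCACACBCAC ⇒ ACB·CAC·AC·CAC·ACB·CAC·ACB·CAC·AC·CAC·ACB·CAC·ACB·CAC·CAC·ACB·CAC·ACB·CAC·AC·CAC·ACB·CAC·CAC·ACB·CAC·ACB·CAC·AC·CAC·ACB·CAC
    A ↦ ACB
    B ↦ AC
    C ↦ CAC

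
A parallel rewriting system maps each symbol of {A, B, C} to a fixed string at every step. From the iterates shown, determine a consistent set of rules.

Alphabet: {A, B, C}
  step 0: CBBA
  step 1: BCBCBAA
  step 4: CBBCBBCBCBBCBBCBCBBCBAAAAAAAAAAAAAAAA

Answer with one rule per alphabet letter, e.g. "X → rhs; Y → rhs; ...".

  step 0 ⇒ step 1: CBBA ⇒ B·CB·CB·AA
    A ↦ AA
    B ↦ CB
    C ↦ B

A->AA, B->CB, C->B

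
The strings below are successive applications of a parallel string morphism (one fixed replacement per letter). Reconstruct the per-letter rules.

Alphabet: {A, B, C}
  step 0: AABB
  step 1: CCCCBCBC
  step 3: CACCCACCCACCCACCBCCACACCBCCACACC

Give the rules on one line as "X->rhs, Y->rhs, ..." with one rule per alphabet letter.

  step 0 ⇒ step 1: AABB ⇒ CC·CC·BC·BC
    A ↦ CC
    B ↦ BC
    C ↦ CA  (constrained at step 1)

A->CC, B->BC, C->CA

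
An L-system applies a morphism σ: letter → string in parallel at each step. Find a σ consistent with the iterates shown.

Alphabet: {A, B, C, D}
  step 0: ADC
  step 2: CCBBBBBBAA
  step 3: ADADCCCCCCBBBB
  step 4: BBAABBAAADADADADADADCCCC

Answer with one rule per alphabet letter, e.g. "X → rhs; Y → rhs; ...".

A->BB, B->C, C->AD, D->AA

  step 3 ⇒ step 4: ADADCCCCCCBBBB ⇒ BB·AA·BB·AA·AD·AD·AD·AD·AD·AD·C·C·C·C
    A ↦ BB
    B ↦ C
    C ↦ AD
    D ↦ AA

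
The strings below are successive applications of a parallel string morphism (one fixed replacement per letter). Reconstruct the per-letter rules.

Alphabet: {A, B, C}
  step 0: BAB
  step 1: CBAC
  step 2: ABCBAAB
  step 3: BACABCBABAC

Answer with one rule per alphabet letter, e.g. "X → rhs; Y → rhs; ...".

  step 2 ⇒ step 3: ABCBAAB ⇒ BA·C·AB·C·BA·BA·C
    A ↦ BA
    B ↦ C
    C ↦ AB

A->BA, B->C, C->AB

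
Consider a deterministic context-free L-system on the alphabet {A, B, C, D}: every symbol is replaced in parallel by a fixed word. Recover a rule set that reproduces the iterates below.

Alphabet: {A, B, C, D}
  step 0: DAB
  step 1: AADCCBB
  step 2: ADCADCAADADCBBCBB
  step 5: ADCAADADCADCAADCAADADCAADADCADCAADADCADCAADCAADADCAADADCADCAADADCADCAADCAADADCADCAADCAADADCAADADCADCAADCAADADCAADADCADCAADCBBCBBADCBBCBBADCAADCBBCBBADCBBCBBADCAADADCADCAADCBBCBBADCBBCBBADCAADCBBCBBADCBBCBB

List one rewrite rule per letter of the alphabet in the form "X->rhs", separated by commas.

  step 1 ⇒ step 2: AADCCBB ⇒ ADC·ADC·A·AD·AD·CBB·CBB
    A ↦ ADC
    B ↦ CBB
    C ↦ AD
    D ↦ A

A->ADC, B->CBB, C->AD, D->A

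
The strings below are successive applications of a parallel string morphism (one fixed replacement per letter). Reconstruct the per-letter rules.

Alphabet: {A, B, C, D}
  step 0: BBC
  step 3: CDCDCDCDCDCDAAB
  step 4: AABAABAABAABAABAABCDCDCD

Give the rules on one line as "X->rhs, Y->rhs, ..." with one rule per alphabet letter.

  step 3 ⇒ step 4: CDCDCDCDCDCDAAB ⇒ A·AB·A·AB·A·AB·A·AB·A·AB·A·AB·CD·CD·CD
    A ↦ CD
    B ↦ CD
    C ↦ A
    D ↦ AB

A->CD, B->CD, C->A, D->AB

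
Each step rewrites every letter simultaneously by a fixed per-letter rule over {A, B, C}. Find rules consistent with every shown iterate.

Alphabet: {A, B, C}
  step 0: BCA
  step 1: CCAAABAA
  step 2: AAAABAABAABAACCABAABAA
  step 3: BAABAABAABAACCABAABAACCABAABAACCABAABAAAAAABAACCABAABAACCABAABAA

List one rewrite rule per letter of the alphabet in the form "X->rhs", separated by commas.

  step 2 ⇒ step 3: AAAABAABAABAACCABAABAA ⇒ BAA·BAA·BAA·BAA·CCA·BAA·BAA·CCA·BAA·BAA·CCA·BAA·BAA·AA·AA·BAA·CCA·BAA·BAA·CCA·BAA·BAA
    A ↦ BAA
    B ↦ CCA
    C ↦ AA

A->BAA, B->CCA, C->AA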